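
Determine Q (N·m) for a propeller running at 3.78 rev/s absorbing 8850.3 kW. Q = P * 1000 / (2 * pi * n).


Formula: Q = P_W / (2 * pi * n)
Step 1 — P_W = 8850.3 kW * 1000 = 8850300.0 W
Step 2 — 2 * pi * n = 2 * pi * 3.78 = 23.75044
Step 3 — Q = 8850300.0 / 23.75044 ≈ 372640 N·m (5 s.f.)

372640 N·m


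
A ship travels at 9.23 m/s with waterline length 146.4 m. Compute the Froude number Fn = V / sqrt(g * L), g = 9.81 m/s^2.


Formula: Fn = V / sqrt(g * L)
Step 1 — g * L = 9.81 * 146.4 = 1436.184
Step 2 — sqrt(g * L) = sqrt(1436.184) = 37.897018
Step 3 — Fn = 9.23 / 37.897018 ≈ 0.24355 (5 s.f.)

0.24355


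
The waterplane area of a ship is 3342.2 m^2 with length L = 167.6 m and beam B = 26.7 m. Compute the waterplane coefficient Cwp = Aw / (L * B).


Formula: Cwp = Aw / (L * B)
Step 1 — L * B = 167.6 * 26.7 = 4474.92 m^2
Step 2 — Cwp = 3342.2 / 4474.92 ≈ 0.74687 (5 s.f.)

0.74687


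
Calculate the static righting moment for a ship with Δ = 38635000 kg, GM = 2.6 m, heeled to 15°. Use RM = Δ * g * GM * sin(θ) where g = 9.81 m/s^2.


Formula: GZ = GM * sin(theta); RM = disp * g * GZ
Step 1 — GZ = 2.6 * sin(15°) = 2.6 * 0.258819 = 0.672929 m
Step 2 — RM = 38635000 * 9.81 * 0.672929 ≈ 255050000 N·m (5 s.f.)

255050000 N·m


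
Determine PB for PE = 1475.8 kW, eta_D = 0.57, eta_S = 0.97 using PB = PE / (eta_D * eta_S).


Formula: PB = PE / (eta_D * eta_S)
Step 1 — combined efficiency = eta_D * eta_S = 0.57 * 0.97 = 0.5529
Step 2 — PB = 1475.8 / 0.5529 ≈ 2669.2 kW (5 s.f.)

2669.2 kW


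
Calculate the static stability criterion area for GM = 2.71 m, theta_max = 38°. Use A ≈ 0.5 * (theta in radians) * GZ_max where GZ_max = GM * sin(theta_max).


Formula: GZ_max = GM * sin(theta); Area = 0.5 * theta_rad * GZ_max
Step 1 — GZ_max = 2.71 * sin(38°) = 2.71 * 0.615661 = 1.668441 m
Step 2 — theta_rad = 38 * pi/180 = 0.663225 rad
Step 3 — Area = 0.5 * 0.663225 * 1.668441 ≈ 0.55328 m·rad (5 s.f.)

0.55328 m·rad


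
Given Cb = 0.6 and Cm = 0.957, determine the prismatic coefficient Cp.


Formula: Cp = Cb / Cm
Substituting: Cp = 0.6 / 0.957
Result: Cp ≈ 0.62696 (5 s.f.)

0.62696


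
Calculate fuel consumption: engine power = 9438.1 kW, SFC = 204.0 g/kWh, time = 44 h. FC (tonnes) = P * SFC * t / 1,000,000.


Formula: FC (tonnes) = P * SFC * t / 1,000,000
Step 1 — P * SFC * t = 9438.1 * 204.0 * 44 = 84716385.6 g
Step 2 — FC (tonnes) = 84716385.6 / 1,000,000 ≈ 84.716 tonnes (5 s.f.)

84.716 tonnes


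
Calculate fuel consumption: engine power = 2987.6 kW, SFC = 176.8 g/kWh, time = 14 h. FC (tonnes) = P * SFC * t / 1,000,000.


Formula: FC (tonnes) = P * SFC * t / 1,000,000
Step 1 — P * SFC * t = 2987.6 * 176.8 * 14 = 7394907.52 g
Step 2 — FC (tonnes) = 7394907.52 / 1,000,000 ≈ 7.3949 tonnes (5 s.f.)

7.3949 tonnes


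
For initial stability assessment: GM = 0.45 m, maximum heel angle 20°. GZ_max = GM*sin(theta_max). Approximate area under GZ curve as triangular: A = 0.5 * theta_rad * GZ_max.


Formula: GZ_max = GM * sin(theta); Area = 0.5 * theta_rad * GZ_max
Step 1 — GZ_max = 0.45 * sin(20°) = 0.45 * 0.34202 = 0.153909 m
Step 2 — theta_rad = 20 * pi/180 = 0.349066 rad
Step 3 — Area = 0.5 * 0.349066 * 0.153909 ≈ 0.026862 m·rad (5 s.f.)

0.026862 m·rad


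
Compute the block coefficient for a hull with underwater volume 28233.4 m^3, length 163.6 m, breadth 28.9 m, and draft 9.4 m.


Formula: Cb = V / (L * B * T)
Step 1 — L * B * T = 163.6 * 28.9 * 9.4 = 44443.576 m^3
Step 2 — Cb = 28233.4 / 44443.576 ≈ 0.63526 (5 s.f.)

0.63526


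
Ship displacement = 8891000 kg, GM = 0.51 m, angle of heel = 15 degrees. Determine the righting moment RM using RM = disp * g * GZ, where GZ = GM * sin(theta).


Formula: GZ = GM * sin(theta); RM = disp * g * GZ
Step 1 — GZ = 0.51 * sin(15°) = 0.51 * 0.258819 = 0.131998 m
Step 2 — RM = 8891000 * 9.81 * 0.131998 ≈ 11513000 N·m (5 s.f.)

11513000 N·m


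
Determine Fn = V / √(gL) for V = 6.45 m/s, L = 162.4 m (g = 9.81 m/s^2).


Formula: Fn = V / sqrt(g * L)
Step 1 — g * L = 9.81 * 162.4 = 1593.144
Step 2 — sqrt(g * L) = sqrt(1593.144) = 39.914208
Step 3 — Fn = 6.45 / 39.914208 ≈ 0.16160 (5 s.f.)

0.16160


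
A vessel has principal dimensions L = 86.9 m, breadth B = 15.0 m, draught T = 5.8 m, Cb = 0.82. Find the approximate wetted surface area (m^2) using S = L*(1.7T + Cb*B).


Formula: S = 1.7*L*T + V/T with V = Cb*L*B*T, i.e. S = L * (1.7*T + Cb*B)
Step 1 — 1.7*T = 1.7 * 5.8 = 9.86 m
Step 2 — Cb*B = 0.82 * 15.0 = 12.3 m
Step 3 — 1.7*T + Cb*B = 9.86 + 12.3 = 22.16 m
Step 4 — S = 86.9 * 22.16 ≈ 1925.7 m^2 (5 s.f.)

1925.7 m^2


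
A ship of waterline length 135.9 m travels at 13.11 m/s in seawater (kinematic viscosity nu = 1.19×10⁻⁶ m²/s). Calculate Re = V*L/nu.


Formula: Re = V * L / nu
Step 1 — V * L = 13.11 * 135.9 = 1781.649 m^2/s
Step 2 — Re = 1781.649 / 1.19e-6 = 1.50e+09

1.50e+09


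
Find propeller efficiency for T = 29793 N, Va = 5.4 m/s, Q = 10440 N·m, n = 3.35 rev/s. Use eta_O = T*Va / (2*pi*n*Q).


Formula: eta = T * Va / (2 * pi * n * Q)
Step 1 — numerator = T * Va = 29793 * 5.4 = 160882.2
Step 2 — 2 * pi * n = 2 * pi * 3.35 = 21.048671
Step 3 — denominator = 21.048671 * 10440 = 219748.13
Step 4 — eta = 160882.2 / 219748.13 ≈ 0.73212 (5 s.f.)

0.73212


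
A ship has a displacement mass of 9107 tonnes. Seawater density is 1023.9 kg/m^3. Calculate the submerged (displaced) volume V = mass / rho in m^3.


Formula: V = mass / rho
Step 1 — convert tonnes to kg: 9107 t * 1000 = 9107000 kg
Step 2 — V = 9107000 / 1023.9 ≈ 8894.4 m^3 (5 s.f.)

8894.4 m^3


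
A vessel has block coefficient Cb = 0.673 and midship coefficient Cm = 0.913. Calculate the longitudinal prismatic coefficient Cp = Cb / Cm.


Formula: Cp = Cb / Cm
Substituting: Cp = 0.673 / 0.913
Result: Cp ≈ 0.73713 (5 s.f.)

0.73713


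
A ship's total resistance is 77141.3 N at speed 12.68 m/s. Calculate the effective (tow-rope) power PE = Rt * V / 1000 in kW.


Formula: PE = Rt * V / 1000 (kW)
Step 1 — PE (W) = 77141.3 * 12.68 = 978151.684 W
Step 2 — PE (kW) = 978151.684 / 1000 ≈ 978.15 kW (5 s.f.)

978.15 kW


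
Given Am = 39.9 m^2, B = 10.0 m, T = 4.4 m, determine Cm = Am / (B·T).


Formula: Cm = Am / (B * T)
Step 1 — B * T = 10.0 * 4.4 = 44.0 m^2
Step 2 — Cm = 39.9 / 44.0 ≈ 0.90682 (5 s.f.)

0.90682


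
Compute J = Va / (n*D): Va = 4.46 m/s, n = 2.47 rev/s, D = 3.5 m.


Formula: J = Va / (n * D)
Step 1 — n * D = 2.47 * 3.5 = 8.645
Step 2 — J = 4.46 / 8.645 ≈ 0.51591 (5 s.f.)

0.51591


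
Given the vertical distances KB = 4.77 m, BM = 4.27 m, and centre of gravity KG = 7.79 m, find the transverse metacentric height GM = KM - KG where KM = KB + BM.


Formula: GM = KB + BM - KG
Step 1 — KM = KB + BM = 4.77 + 4.27 = 9.04 m
Step 2 — GM = KM - KG = 9.04 - 7.79 = 1.25 m

1.25 m


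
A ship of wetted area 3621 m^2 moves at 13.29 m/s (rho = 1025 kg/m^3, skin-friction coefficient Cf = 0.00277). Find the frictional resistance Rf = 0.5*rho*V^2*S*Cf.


Formula: Rf = 0.5 * rho * V^2 * S * Cf
Step 1 — V^2 = 13.29^2 = 176.6241
Step 2 — 0.5 * rho * V^2 = 0.5 * 1025 * 176.6241 = 90519.85125
Step 3 — Rf = 90519.85125 * 3621 * 0.00277 ≈ 907930 N (5 s.f.)

907930 N


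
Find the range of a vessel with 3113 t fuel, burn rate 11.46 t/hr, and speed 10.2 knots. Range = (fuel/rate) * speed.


Formula: endurance = fuel / rate; range = endurance * speed
Step 1 — endurance = 3113 / 11.46 = 271.6405 hours
Step 2 — range = 271.6405 * 10.2 ≈ 2770.7 nautical miles (5 s.f.)

2770.7 NM


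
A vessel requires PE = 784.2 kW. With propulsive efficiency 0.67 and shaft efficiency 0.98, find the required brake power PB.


Formula: PB = PE / (eta_D * eta_S)
Step 1 — combined efficiency = eta_D * eta_S = 0.67 * 0.98 = 0.6566
Step 2 — PB = 784.2 / 0.6566 ≈ 1194.3 kW (5 s.f.)

1194.3 kW


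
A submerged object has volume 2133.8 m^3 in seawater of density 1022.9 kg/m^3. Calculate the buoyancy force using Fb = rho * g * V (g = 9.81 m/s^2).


Formula: Fb = rho * g * V
Substituting: Fb = 1022.9 * 9.81 * 2133.8
Intermediate: 1022.9 * 9.81 = 10034.649
Result: Fb = 10034.649 * 2133.8 ≈ 21412000 N (5 s.f.)

21412000 N


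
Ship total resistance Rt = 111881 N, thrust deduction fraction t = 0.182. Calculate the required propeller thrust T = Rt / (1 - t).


Formula: T = Rt / (1 - t)
Step 1 — (1 - t) = 1 - 0.182 = 0.818
Step 2 — T = 111881 / 0.818 ≈ 136770 N (5 s.f.)

136770 N


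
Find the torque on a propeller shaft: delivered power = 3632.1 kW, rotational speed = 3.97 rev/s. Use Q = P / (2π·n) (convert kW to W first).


Formula: Q = P_W / (2 * pi * n)
Step 1 — P_W = 3632.1 kW * 1000 = 3632100.0 W
Step 2 — 2 * pi * n = 2 * pi * 3.97 = 24.944246
Step 3 — Q = 3632100.0 / 24.944246 ≈ 145610 N·m (5 s.f.)

145610 N·m


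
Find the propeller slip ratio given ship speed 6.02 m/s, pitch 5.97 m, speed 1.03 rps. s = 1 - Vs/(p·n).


Formula: s = 1 - Vs / (p * n)
Step 1 — p * n = 5.97 * 1.03 = 6.1491
Step 2 — Vs / (p*n) = 6.02 / 6.1491 = 0.979005 (6 d.p.)
Step 3 — s = 1 - 0.979005 = 0.020995

0.020995


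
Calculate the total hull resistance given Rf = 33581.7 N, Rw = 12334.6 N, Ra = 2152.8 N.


Formula: Rt = Rf + Rw + Ra
Substituting: Rt = 33581.7 + 12334.6 + 2152.8
Result: Rt = 48069.1 N

48069.1 N


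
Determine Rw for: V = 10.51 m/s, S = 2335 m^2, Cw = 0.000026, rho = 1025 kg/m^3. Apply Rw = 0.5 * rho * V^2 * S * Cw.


Formula: Rw = 0.5 * rho * V^2 * S * Cw
Step 1 — V^2 = 10.51^2 = 110.4601
Step 2 — 0.5 * rho * V^2 = 0.5 * 1025 * 110.4601 = 56610.80125
Step 3 — Rw = 56610.80125 * 2335 * 0.000026 ≈ 3436.8 N (5 s.f.)

3436.8 N


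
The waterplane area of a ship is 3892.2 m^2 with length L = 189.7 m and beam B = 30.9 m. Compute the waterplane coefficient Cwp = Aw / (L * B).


Formula: Cwp = Aw / (L * B)
Step 1 — L * B = 189.7 * 30.9 = 5861.73 m^2
Step 2 — Cwp = 3892.2 / 5861.73 ≈ 0.66400 (5 s.f.)

0.66400


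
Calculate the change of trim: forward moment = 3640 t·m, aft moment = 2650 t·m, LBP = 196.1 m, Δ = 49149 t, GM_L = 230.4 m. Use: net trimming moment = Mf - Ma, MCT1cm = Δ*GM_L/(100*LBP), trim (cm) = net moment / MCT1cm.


Formula: net trimming moment = Mf - Ma; MCT1cm = Δ*GM_L/(100*LBP); trim = net moment / MCT1cm
Step 1 — net trimming moment = 3640 - 2650 = 990 t·m
Step 2 — MCT1cm = 49149 * 230.4 / (100 * 196.1) = 577.4569 t·m/cm
Step 3 — trim = 990 / 577.4569 ≈ 1.7144 cm (5 s.f.)

1.7144 cm


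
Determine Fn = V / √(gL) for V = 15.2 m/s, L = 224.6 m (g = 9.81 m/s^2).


Formula: Fn = V / sqrt(g * L)
Step 1 — g * L = 9.81 * 224.6 = 2203.326
Step 2 — sqrt(g * L) = sqrt(2203.326) = 46.939599
Step 3 — Fn = 15.2 / 46.939599 ≈ 0.32382 (5 s.f.)

0.32382


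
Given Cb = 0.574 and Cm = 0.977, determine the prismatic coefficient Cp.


Formula: Cp = Cb / Cm
Substituting: Cp = 0.574 / 0.977
Result: Cp ≈ 0.58751 (5 s.f.)

0.58751


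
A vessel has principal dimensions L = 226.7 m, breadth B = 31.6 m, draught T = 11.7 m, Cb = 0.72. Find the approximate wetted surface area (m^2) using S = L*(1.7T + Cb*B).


Formula: S = 1.7*L*T + V/T with V = Cb*L*B*T, i.e. S = L * (1.7*T + Cb*B)
Step 1 — 1.7*T = 1.7 * 11.7 = 19.89 m
Step 2 — Cb*B = 0.72 * 31.6 = 22.752 m
Step 3 — 1.7*T + Cb*B = 19.89 + 22.752 = 42.642 m
Step 4 — S = 226.7 * 42.642 ≈ 9666.9 m^2 (5 s.f.)

9666.9 m^2


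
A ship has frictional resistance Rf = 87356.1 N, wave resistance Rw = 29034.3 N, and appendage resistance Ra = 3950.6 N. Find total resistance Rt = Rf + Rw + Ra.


Formula: Rt = Rf + Rw + Ra
Substituting: Rt = 87356.1 + 29034.3 + 3950.6
Result: Rt = 120341.0 N

120341.0 N


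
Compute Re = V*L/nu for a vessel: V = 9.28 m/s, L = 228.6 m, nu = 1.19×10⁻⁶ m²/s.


Formula: Re = V * L / nu
Step 1 — V * L = 9.28 * 228.6 = 2121.408 m^2/s
Step 2 — Re = 2121.408 / 1.19e-6 = 1.78e+09

1.78e+09


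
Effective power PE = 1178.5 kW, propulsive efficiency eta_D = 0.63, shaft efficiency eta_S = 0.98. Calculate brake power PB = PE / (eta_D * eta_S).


Formula: PB = PE / (eta_D * eta_S)
Step 1 — combined efficiency = eta_D * eta_S = 0.63 * 0.98 = 0.6174
Step 2 — PB = 1178.5 / 0.6174 ≈ 1908.8 kW (5 s.f.)

1908.8 kW


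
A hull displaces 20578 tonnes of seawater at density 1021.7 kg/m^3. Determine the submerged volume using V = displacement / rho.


Formula: V = mass / rho
Step 1 — convert tonnes to kg: 20578 t * 1000 = 20578000 kg
Step 2 — V = 20578000 / 1021.7 ≈ 20141 m^3 (5 s.f.)

20141 m^3


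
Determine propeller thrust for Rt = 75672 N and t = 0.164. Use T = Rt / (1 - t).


Formula: T = Rt / (1 - t)
Step 1 — (1 - t) = 1 - 0.164 = 0.836
Step 2 — T = 75672 / 0.836 ≈ 90517 N (5 s.f.)

90517 N


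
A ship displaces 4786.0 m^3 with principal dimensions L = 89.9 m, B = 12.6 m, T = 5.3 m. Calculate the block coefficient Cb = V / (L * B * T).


Formula: Cb = V / (L * B * T)
Step 1 — L * B * T = 89.9 * 12.6 * 5.3 = 6003.522 m^3
Step 2 — Cb = 4786.0 / 6003.522 ≈ 0.79720 (5 s.f.)

0.79720


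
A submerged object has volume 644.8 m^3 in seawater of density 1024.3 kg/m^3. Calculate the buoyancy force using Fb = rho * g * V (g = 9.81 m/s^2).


Formula: Fb = rho * g * V
Substituting: Fb = 1024.3 * 9.81 * 644.8
Intermediate: 1024.3 * 9.81 = 10048.383
Result: Fb = 10048.383 * 644.8 ≈ 6479200 N (5 s.f.)

6479200 N


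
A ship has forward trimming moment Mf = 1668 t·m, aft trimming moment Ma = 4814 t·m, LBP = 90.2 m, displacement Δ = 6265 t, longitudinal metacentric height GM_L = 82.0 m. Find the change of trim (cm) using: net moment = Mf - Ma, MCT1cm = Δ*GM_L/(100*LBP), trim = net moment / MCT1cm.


Formula: net trimming moment = Mf - Ma; MCT1cm = Δ*GM_L/(100*LBP); trim = net moment / MCT1cm
Step 1 — net trimming moment = 1668 - 4814 = -3146 t·m
Step 2 — MCT1cm = 6265 * 82.0 / (100 * 90.2) = 56.9545 t·m/cm
Step 3 — trim = -3146 / 56.9545 ≈ -55.237 cm (5 s.f.)

-55.237 cm


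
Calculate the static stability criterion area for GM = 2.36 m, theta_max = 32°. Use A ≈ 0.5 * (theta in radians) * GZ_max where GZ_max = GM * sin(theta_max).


Formula: GZ_max = GM * sin(theta); Area = 0.5 * theta_rad * GZ_max
Step 1 — GZ_max = 2.36 * sin(32°) = 2.36 * 0.529919 = 1.250609 m
Step 2 — theta_rad = 32 * pi/180 = 0.558505 rad
Step 3 — Area = 0.5 * 0.558505 * 1.250609 ≈ 0.34924 m·rad (5 s.f.)

0.34924 m·rad


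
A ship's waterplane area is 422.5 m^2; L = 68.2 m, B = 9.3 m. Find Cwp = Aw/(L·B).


Formula: Cwp = Aw / (L * B)
Step 1 — L * B = 68.2 * 9.3 = 634.26 m^2
Step 2 — Cwp = 422.5 / 634.26 ≈ 0.66613 (5 s.f.)

0.66613


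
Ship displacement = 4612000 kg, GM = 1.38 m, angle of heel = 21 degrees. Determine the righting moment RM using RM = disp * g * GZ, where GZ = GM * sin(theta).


Formula: GZ = GM * sin(theta); RM = disp * g * GZ
Step 1 — GZ = 1.38 * sin(21°) = 1.38 * 0.358368 = 0.494548 m
Step 2 — RM = 4612000 * 9.81 * 0.494548 ≈ 22375000 N·m (5 s.f.)

22375000 N·m


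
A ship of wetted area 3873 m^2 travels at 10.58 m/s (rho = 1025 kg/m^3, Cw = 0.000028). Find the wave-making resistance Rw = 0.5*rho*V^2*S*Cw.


Formula: Rw = 0.5 * rho * V^2 * S * Cw
Step 1 — V^2 = 10.58^2 = 111.9364
Step 2 — 0.5 * rho * V^2 = 0.5 * 1025 * 111.9364 = 57367.405
Step 3 — Rw = 57367.405 * 3873 * 0.000028 ≈ 6221.2 N (5 s.f.)

6221.2 N


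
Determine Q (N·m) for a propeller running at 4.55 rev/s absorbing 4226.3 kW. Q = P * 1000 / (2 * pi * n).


Formula: Q = P_W / (2 * pi * n)
Step 1 — P_W = 4226.3 kW * 1000 = 4226300.0 W
Step 2 — 2 * pi * n = 2 * pi * 4.55 = 28.588493
Step 3 — Q = 4226300.0 / 28.588493 ≈ 147830 N·m (5 s.f.)

147830 N·m


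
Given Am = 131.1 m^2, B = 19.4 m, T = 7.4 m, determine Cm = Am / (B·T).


Formula: Cm = Am / (B * T)
Step 1 — B * T = 19.4 * 7.4 = 143.56 m^2
Step 2 — Cm = 131.1 / 143.56 ≈ 0.91321 (5 s.f.)

0.91321


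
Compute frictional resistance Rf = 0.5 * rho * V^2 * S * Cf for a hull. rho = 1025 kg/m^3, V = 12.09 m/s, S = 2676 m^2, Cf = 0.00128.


Formula: Rf = 0.5 * rho * V^2 * S * Cf
Step 1 — V^2 = 12.09^2 = 146.1681
Step 2 — 0.5 * rho * V^2 = 0.5 * 1025 * 146.1681 = 74911.15125
Step 3 — Rf = 74911.15125 * 2676 * 0.00128 ≈ 256590 N (5 s.f.)

256590 N


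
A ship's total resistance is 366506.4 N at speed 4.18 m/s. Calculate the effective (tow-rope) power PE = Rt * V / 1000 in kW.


Formula: PE = Rt * V / 1000 (kW)
Step 1 — PE (W) = 366506.4 * 4.18 = 1531996.752 W
Step 2 — PE (kW) = 1531996.752 / 1000 ≈ 1532.0 kW (5 s.f.)

1532.0 kW


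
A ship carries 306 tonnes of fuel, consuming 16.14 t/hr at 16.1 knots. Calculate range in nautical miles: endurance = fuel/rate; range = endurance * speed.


Formula: endurance = fuel / rate; range = endurance * speed
Step 1 — endurance = 306 / 16.14 = 18.9591 hours
Step 2 — range = 18.9591 * 16.1 ≈ 305.24 nautical miles (5 s.f.)

305.24 NM


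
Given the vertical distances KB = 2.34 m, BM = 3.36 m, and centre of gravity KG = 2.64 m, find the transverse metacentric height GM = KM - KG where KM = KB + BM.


Formula: GM = KB + BM - KG
Step 1 — KM = KB + BM = 2.34 + 3.36 = 5.7 m
Step 2 — GM = KM - KG = 5.7 - 2.64 = 3.06 m

3.06 m


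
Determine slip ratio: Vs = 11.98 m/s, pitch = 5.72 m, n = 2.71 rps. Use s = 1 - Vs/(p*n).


Formula: s = 1 - Vs / (p * n)
Step 1 — p * n = 5.72 * 2.71 = 15.5012
Step 2 — Vs / (p*n) = 11.98 / 15.5012 = 0.772843 (6 d.p.)
Step 3 — s = 1 - 0.772843 = 0.227157

0.227157


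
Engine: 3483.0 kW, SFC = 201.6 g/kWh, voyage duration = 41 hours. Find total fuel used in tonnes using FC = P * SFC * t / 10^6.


Formula: FC (tonnes) = P * SFC * t / 1,000,000
Step 1 — P * SFC * t = 3483.0 * 201.6 * 41 = 28789084.8 g
Step 2 — FC (tonnes) = 28789084.8 / 1,000,000 ≈ 28.789 tonnes (5 s.f.)

28.789 tonnes


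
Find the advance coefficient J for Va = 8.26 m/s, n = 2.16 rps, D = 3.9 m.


Formula: J = Va / (n * D)
Step 1 — n * D = 2.16 * 3.9 = 8.424
Step 2 — J = 8.26 / 8.424 ≈ 0.98053 (5 s.f.)

0.98053


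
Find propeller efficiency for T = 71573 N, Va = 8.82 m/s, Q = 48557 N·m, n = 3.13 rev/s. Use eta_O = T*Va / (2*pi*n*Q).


Formula: eta = T * Va / (2 * pi * n * Q)
Step 1 — numerator = T * Va = 71573 * 8.82 = 631273.86
Step 2 — 2 * pi * n = 2 * pi * 3.13 = 19.66637
Step 3 — denominator = 19.66637 * 48557 = 954939.93
Step 4 — eta = 631273.86 / 954939.93 ≈ 0.66106 (5 s.f.)

0.66106


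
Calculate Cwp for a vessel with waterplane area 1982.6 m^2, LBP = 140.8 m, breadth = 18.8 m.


Formula: Cwp = Aw / (L * B)
Step 1 — L * B = 140.8 * 18.8 = 2647.04 m^2
Step 2 — Cwp = 1982.6 / 2647.04 ≈ 0.74899 (5 s.f.)

0.74899


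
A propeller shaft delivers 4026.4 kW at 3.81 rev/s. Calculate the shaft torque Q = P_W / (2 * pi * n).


Formula: Q = P_W / (2 * pi * n)
Step 1 — P_W = 4026.4 kW * 1000 = 4026400.0 W
Step 2 — 2 * pi * n = 2 * pi * 3.81 = 23.938936
Step 3 — Q = 4026400.0 / 23.938936 ≈ 168190 N·m (5 s.f.)

168190 N·m


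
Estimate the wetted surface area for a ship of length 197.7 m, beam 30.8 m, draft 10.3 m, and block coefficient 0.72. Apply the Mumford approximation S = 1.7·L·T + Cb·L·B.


Formula: S = 1.7*L*T + V/T with V = Cb*L*B*T, i.e. S = L * (1.7*T + Cb*B)
Step 1 — 1.7*T = 1.7 * 10.3 = 17.51 m
Step 2 — Cb*B = 0.72 * 30.8 = 22.176 m
Step 3 — 1.7*T + Cb*B = 17.51 + 22.176 = 39.686 m
Step 4 — S = 197.7 * 39.686 ≈ 7845.9 m^2 (5 s.f.)

7845.9 m^2


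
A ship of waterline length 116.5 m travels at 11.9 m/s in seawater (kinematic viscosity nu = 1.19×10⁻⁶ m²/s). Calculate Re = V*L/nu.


Formula: Re = V * L / nu
Step 1 — V * L = 11.9 * 116.5 = 1386.35 m^2/s
Step 2 — Re = 1386.35 / 1.19e-6 = 1.16e+09

1.16e+09


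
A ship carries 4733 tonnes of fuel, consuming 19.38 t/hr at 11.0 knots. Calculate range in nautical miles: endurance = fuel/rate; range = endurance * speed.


Formula: endurance = fuel / rate; range = endurance * speed
Step 1 — endurance = 4733 / 19.38 = 244.2208 hours
Step 2 — range = 244.2208 * 11.0 ≈ 2686.4 nautical miles (5 s.f.)

2686.4 NM


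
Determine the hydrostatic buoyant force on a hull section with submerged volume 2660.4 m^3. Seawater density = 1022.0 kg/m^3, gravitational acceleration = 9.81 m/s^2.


Formula: Fb = rho * g * V
Substituting: Fb = 1022.0 * 9.81 * 2660.4
Intermediate: 1022.0 * 9.81 = 10025.82
Result: Fb = 10025.82 * 2660.4 ≈ 26673000 N (5 s.f.)

26673000 N


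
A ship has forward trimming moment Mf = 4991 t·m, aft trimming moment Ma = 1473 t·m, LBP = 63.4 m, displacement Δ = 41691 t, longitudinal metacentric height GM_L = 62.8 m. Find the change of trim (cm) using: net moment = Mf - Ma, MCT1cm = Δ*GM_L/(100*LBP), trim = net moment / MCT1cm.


Formula: net trimming moment = Mf - Ma; MCT1cm = Δ*GM_L/(100*LBP); trim = net moment / MCT1cm
Step 1 — net trimming moment = 4991 - 1473 = 3518 t·m
Step 2 — MCT1cm = 41691 * 62.8 / (100 * 63.4) = 412.9645 t·m/cm
Step 3 — trim = 3518 / 412.9645 ≈ 8.5189 cm (5 s.f.)

8.5189 cm


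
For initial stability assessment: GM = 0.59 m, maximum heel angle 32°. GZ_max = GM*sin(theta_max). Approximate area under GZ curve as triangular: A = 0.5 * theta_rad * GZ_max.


Formula: GZ_max = GM * sin(theta); Area = 0.5 * theta_rad * GZ_max
Step 1 — GZ_max = 0.59 * sin(32°) = 0.59 * 0.529919 = 0.312652 m
Step 2 — theta_rad = 32 * pi/180 = 0.558505 rad
Step 3 — Area = 0.5 * 0.558505 * 0.312652 ≈ 0.087309 m·rad (5 s.f.)

0.087309 m·rad


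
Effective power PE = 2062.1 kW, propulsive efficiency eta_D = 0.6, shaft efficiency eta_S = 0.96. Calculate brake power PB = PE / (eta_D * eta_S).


Formula: PB = PE / (eta_D * eta_S)
Step 1 — combined efficiency = eta_D * eta_S = 0.6 * 0.96 = 0.576
Step 2 — PB = 2062.1 / 0.576 ≈ 3580.0 kW (5 s.f.)

3580.0 kW


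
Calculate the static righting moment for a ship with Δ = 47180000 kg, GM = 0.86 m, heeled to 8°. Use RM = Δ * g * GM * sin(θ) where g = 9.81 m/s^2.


Formula: GZ = GM * sin(theta); RM = disp * g * GZ
Step 1 — GZ = 0.86 * sin(8°) = 0.86 * 0.139173 = 0.119689 m
Step 2 — RM = 47180000 * 9.81 * 0.119689 ≈ 55396000 N·m (5 s.f.)

55396000 N·m


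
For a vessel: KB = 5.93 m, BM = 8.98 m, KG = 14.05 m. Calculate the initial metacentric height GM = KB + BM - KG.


Formula: GM = KB + BM - KG
Step 1 — KM = KB + BM = 5.93 + 8.98 = 14.91 m
Step 2 — GM = KM - KG = 14.91 - 14.05 = 0.86 m

0.86 m


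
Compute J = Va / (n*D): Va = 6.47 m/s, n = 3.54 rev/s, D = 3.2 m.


Formula: J = Va / (n * D)
Step 1 — n * D = 3.54 * 3.2 = 11.328
Step 2 — J = 6.47 / 11.328 ≈ 0.57115 (5 s.f.)

0.57115


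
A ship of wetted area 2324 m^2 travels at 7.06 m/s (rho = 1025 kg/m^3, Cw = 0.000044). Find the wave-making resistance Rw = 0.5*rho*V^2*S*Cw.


Formula: Rw = 0.5 * rho * V^2 * S * Cw
Step 1 — V^2 = 7.06^2 = 49.8436
Step 2 — 0.5 * rho * V^2 = 0.5 * 1025 * 49.8436 = 25544.845
Step 3 — Rw = 25544.845 * 2324 * 0.000044 ≈ 2612.1 N (5 s.f.)

2612.1 N


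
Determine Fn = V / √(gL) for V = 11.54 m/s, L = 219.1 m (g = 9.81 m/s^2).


Formula: Fn = V / sqrt(g * L)
Step 1 — g * L = 9.81 * 219.1 = 2149.371
Step 2 — sqrt(g * L) = sqrt(2149.371) = 46.361309
Step 3 — Fn = 11.54 / 46.361309 ≈ 0.24891 (5 s.f.)

0.24891


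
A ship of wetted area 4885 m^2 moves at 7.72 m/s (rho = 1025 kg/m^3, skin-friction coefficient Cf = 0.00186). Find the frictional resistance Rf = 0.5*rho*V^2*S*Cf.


Formula: Rf = 0.5 * rho * V^2 * S * Cf
Step 1 — V^2 = 7.72^2 = 59.5984
Step 2 — 0.5 * rho * V^2 = 0.5 * 1025 * 59.5984 = 30544.18
Step 3 — Rf = 30544.18 * 4885 * 0.00186 ≈ 277530 N (5 s.f.)

277530 N


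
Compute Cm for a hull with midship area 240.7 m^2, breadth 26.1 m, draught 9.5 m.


Formula: Cm = Am / (B * T)
Step 1 — B * T = 26.1 * 9.5 = 247.95 m^2
Step 2 — Cm = 240.7 / 247.95 ≈ 0.97076 (5 s.f.)

0.97076


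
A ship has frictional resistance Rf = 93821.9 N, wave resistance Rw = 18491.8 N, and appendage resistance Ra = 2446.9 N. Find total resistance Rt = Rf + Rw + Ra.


Formula: Rt = Rf + Rw + Ra
Substituting: Rt = 93821.9 + 18491.8 + 2446.9
Result: Rt = 114760.6 N

114760.6 N


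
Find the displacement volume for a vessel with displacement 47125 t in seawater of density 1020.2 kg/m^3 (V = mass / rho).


Formula: V = mass / rho
Step 1 — convert tonnes to kg: 47125 t * 1000 = 47125000 kg
Step 2 — V = 47125000 / 1020.2 ≈ 46192 m^3 (5 s.f.)

46192 m^3


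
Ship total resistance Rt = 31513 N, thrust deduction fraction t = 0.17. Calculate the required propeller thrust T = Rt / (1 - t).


Formula: T = Rt / (1 - t)
Step 1 — (1 - t) = 1 - 0.17 = 0.83
Step 2 — T = 31513 / 0.83 ≈ 37967 N (5 s.f.)

37967 N


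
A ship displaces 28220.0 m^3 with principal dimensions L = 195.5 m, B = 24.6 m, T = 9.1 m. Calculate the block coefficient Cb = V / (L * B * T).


Formula: Cb = V / (L * B * T)
Step 1 — L * B * T = 195.5 * 24.6 * 9.1 = 43764.63 m^3
Step 2 — Cb = 28220.0 / 43764.63 ≈ 0.64481 (5 s.f.)

0.64481


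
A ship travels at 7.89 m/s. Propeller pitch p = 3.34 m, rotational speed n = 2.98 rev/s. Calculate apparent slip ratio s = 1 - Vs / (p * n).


Formula: s = 1 - Vs / (p * n)
Step 1 — p * n = 3.34 * 2.98 = 9.9532
Step 2 — Vs / (p*n) = 7.89 / 9.9532 = 0.79271 (6 d.p.)
Step 3 — s = 1 - 0.79271 = 0.20729

0.20729


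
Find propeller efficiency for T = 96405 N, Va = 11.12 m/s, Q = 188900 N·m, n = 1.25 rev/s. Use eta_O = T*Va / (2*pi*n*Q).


Formula: eta = T * Va / (2 * pi * n * Q)
Step 1 — numerator = T * Va = 96405 * 11.12 = 1072023.6
Step 2 — 2 * pi * n = 2 * pi * 1.25 = 7.853982
Step 3 — denominator = 7.853982 * 188900 = 1483617.2
Step 4 — eta = 1072023.6 / 1483617.2 ≈ 0.72257 (5 s.f.)

0.72257


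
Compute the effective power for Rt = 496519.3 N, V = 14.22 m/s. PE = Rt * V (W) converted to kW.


Formula: PE = Rt * V / 1000 (kW)
Step 1 — PE (W) = 496519.3 * 14.22 = 7060504.446 W
Step 2 — PE (kW) = 7060504.446 / 1000 ≈ 7060.5 kW (5 s.f.)

7060.5 kW


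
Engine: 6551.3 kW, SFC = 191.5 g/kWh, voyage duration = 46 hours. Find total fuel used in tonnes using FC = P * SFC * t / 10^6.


Formula: FC (tonnes) = P * SFC * t / 1,000,000
Step 1 — P * SFC * t = 6551.3 * 191.5 * 46 = 57710401.7 g
Step 2 — FC (tonnes) = 57710401.7 / 1,000,000 ≈ 57.710 tonnes (5 s.f.)

57.710 tonnes


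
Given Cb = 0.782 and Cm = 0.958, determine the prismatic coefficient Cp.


Formula: Cp = Cb / Cm
Substituting: Cp = 0.782 / 0.958
Result: Cp ≈ 0.81628 (5 s.f.)

0.81628


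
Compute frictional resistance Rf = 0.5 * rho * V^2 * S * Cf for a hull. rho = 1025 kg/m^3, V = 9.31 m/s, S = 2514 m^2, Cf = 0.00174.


Formula: Rf = 0.5 * rho * V^2 * S * Cf
Step 1 — V^2 = 9.31^2 = 86.6761
Step 2 — 0.5 * rho * V^2 = 0.5 * 1025 * 86.6761 = 44421.50125
Step 3 — Rf = 44421.50125 * 2514 * 0.00174 ≈ 194320 N (5 s.f.)

194320 N


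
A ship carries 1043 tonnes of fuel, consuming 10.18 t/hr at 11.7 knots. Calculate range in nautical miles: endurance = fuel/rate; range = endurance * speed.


Formula: endurance = fuel / rate; range = endurance * speed
Step 1 — endurance = 1043 / 10.18 = 102.4558 hours
Step 2 — range = 102.4558 * 11.7 ≈ 1198.7 nautical miles (5 s.f.)

1198.7 NM


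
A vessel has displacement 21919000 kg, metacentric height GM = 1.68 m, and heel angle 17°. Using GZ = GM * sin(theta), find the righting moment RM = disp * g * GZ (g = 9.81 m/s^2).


Formula: GZ = GM * sin(theta); RM = disp * g * GZ
Step 1 — GZ = 1.68 * sin(17°) = 1.68 * 0.292372 = 0.491185 m
Step 2 — RM = 21919000 * 9.81 * 0.491185 ≈ 105620000 N·m (5 s.f.)

105620000 N·m


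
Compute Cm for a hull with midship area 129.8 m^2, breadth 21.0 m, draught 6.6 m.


Formula: Cm = Am / (B * T)
Step 1 — B * T = 21.0 * 6.6 = 138.6 m^2
Step 2 — Cm = 129.8 / 138.6 ≈ 0.93651 (5 s.f.)

0.93651


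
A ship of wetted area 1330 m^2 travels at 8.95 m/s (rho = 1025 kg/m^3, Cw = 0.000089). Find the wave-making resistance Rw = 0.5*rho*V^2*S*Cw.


Formula: Rw = 0.5 * rho * V^2 * S * Cw
Step 1 — V^2 = 8.95^2 = 80.1025
Step 2 — 0.5 * rho * V^2 = 0.5 * 1025 * 80.1025 = 41052.53125
Step 3 — Rw = 41052.53125 * 1330 * 0.000089 ≈ 4859.4 N (5 s.f.)

4859.4 N


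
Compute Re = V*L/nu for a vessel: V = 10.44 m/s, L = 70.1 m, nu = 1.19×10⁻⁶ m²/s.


Formula: Re = V * L / nu
Step 1 — V * L = 10.44 * 70.1 = 731.844 m^2/s
Step 2 — Re = 731.844 / 1.19e-6 = 6.15e+08

6.15e+08


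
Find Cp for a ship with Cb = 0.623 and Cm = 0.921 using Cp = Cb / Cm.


Formula: Cp = Cb / Cm
Substituting: Cp = 0.623 / 0.921
Result: Cp ≈ 0.67644 (5 s.f.)

0.67644


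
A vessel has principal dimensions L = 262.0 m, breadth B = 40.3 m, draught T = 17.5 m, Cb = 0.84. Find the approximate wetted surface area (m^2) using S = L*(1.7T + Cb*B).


Formula: S = 1.7*L*T + V/T with V = Cb*L*B*T, i.e. S = L * (1.7*T + Cb*B)
Step 1 — 1.7*T = 1.7 * 17.5 = 29.75 m
Step 2 — Cb*B = 0.84 * 40.3 = 33.852 m
Step 3 — 1.7*T + Cb*B = 29.75 + 33.852 = 63.602 m
Step 4 — S = 262.0 * 63.602 ≈ 16664 m^2 (5 s.f.)

16664 m^2


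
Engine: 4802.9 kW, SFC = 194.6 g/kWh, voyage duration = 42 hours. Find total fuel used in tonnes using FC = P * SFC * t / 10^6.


Formula: FC (tonnes) = P * SFC * t / 1,000,000
Step 1 — P * SFC * t = 4802.9 * 194.6 * 42 = 39255062.28 g
Step 2 — FC (tonnes) = 39255062.28 / 1,000,000 ≈ 39.255 tonnes (5 s.f.)

39.255 tonnes


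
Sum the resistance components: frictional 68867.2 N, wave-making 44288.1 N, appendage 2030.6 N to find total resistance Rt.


Formula: Rt = Rf + Rw + Ra
Substituting: Rt = 68867.2 + 44288.1 + 2030.6
Result: Rt = 115185.9 N

115185.9 N


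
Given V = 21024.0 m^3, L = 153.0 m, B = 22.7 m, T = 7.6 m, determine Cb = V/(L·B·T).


Formula: Cb = V / (L * B * T)
Step 1 — L * B * T = 153.0 * 22.7 * 7.6 = 26395.56 m^3
Step 2 — Cb = 21024.0 / 26395.56 ≈ 0.79650 (5 s.f.)

0.79650


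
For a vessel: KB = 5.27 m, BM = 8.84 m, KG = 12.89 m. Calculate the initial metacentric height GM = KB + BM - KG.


Formula: GM = KB + BM - KG
Step 1 — KM = KB + BM = 5.27 + 8.84 = 14.11 m
Step 2 — GM = KM - KG = 14.11 - 12.89 = 1.22 m

1.22 m


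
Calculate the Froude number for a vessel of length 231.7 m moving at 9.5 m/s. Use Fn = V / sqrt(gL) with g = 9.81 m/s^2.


Formula: Fn = V / sqrt(g * L)
Step 1 — g * L = 9.81 * 231.7 = 2272.977
Step 2 — sqrt(g * L) = sqrt(2272.977) = 47.675749
Step 3 — Fn = 9.5 / 47.675749 ≈ 0.19926 (5 s.f.)

0.19926


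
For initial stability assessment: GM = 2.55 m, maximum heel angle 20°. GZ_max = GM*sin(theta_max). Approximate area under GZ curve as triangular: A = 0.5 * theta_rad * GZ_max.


Formula: GZ_max = GM * sin(theta); Area = 0.5 * theta_rad * GZ_max
Step 1 — GZ_max = 2.55 * sin(20°) = 2.55 * 0.34202 = 0.872151 m
Step 2 — theta_rad = 20 * pi/180 = 0.349066 rad
Step 3 — Area = 0.5 * 0.349066 * 0.872151 ≈ 0.15222 m·rad (5 s.f.)

0.15222 m·rad


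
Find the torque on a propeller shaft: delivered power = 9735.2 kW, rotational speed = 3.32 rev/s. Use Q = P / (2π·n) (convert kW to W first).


Formula: Q = P_W / (2 * pi * n)
Step 1 — P_W = 9735.2 kW * 1000 = 9735200.0 W
Step 2 — 2 * pi * n = 2 * pi * 3.32 = 20.860175
Step 3 — Q = 9735200.0 / 20.860175 ≈ 466690 N·m (5 s.f.)

466690 N·m


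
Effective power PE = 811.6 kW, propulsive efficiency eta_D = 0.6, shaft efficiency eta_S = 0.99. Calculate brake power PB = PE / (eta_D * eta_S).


Formula: PB = PE / (eta_D * eta_S)
Step 1 — combined efficiency = eta_D * eta_S = 0.6 * 0.99 = 0.594
Step 2 — PB = 811.6 / 0.594 ≈ 1366.3 kW (5 s.f.)

1366.3 kW


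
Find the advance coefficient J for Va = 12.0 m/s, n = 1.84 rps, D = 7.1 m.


Formula: J = Va / (n * D)
Step 1 — n * D = 1.84 * 7.1 = 13.064
Step 2 — J = 12.0 / 13.064 ≈ 0.91855 (5 s.f.)

0.91855


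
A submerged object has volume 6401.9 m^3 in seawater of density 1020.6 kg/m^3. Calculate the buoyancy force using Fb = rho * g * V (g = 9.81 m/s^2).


Formula: Fb = rho * g * V
Substituting: Fb = 1020.6 * 9.81 * 6401.9
Intermediate: 1020.6 * 9.81 = 10012.086
Result: Fb = 10012.086 * 6401.9 ≈ 64096000 N (5 s.f.)

64096000 N


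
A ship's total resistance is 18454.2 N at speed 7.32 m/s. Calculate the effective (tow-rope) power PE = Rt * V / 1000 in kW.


Formula: PE = Rt * V / 1000 (kW)
Step 1 — PE (W) = 18454.2 * 7.32 = 135084.744 W
Step 2 — PE (kW) = 135084.744 / 1000 ≈ 135.08 kW (5 s.f.)

135.08 kW


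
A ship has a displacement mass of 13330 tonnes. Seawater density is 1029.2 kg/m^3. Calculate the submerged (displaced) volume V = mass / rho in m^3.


Formula: V = mass / rho
Step 1 — convert tonnes to kg: 13330 t * 1000 = 13330000 kg
Step 2 — V = 13330000 / 1029.2 ≈ 12952 m^3 (5 s.f.)

12952 m^3


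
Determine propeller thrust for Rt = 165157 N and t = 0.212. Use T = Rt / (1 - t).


Formula: T = Rt / (1 - t)
Step 1 — (1 - t) = 1 - 0.212 = 0.788
Step 2 — T = 165157 / 0.788 ≈ 209590 N (5 s.f.)

209590 N


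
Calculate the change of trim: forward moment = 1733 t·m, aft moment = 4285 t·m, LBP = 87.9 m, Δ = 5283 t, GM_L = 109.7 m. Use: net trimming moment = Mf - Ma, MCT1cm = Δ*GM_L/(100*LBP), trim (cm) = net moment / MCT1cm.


Formula: net trimming moment = Mf - Ma; MCT1cm = Δ*GM_L/(100*LBP); trim = net moment / MCT1cm
Step 1 — net trimming moment = 1733 - 4285 = -2552 t·m
Step 2 — MCT1cm = 5283 * 109.7 / (100 * 87.9) = 65.9323 t·m/cm
Step 3 — trim = -2552 / 65.9323 ≈ -38.706 cm (5 s.f.)

-38.706 cm


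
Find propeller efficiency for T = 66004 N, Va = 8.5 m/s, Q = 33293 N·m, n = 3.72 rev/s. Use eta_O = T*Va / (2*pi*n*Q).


Formula: eta = T * Va / (2 * pi * n * Q)
Step 1 — numerator = T * Va = 66004 * 8.5 = 561034.0
Step 2 — 2 * pi * n = 2 * pi * 3.72 = 23.373449
Step 3 — denominator = 23.373449 * 33293 = 778172.24
Step 4 — eta = 561034.0 / 778172.24 ≈ 0.72096 (5 s.f.)

0.72096


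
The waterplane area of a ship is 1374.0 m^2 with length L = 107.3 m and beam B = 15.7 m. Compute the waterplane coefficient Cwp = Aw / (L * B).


Formula: Cwp = Aw / (L * B)
Step 1 — L * B = 107.3 * 15.7 = 1684.61 m^2
Step 2 — Cwp = 1374.0 / 1684.61 ≈ 0.81562 (5 s.f.)

0.81562


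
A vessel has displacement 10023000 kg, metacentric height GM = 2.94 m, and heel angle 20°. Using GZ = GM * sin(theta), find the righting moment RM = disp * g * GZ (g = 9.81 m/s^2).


Formula: GZ = GM * sin(theta); RM = disp * g * GZ
Step 1 — GZ = 2.94 * sin(20°) = 2.94 * 0.34202 = 1.005539 m
Step 2 — RM = 10023000 * 9.81 * 1.005539 ≈ 98870000 N·m (5 s.f.)

98870000 N·m


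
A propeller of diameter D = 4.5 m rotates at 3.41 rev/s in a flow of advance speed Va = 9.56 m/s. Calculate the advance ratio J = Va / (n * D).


Formula: J = Va / (n * D)
Step 1 — n * D = 3.41 * 4.5 = 15.345
Step 2 — J = 9.56 / 15.345 ≈ 0.62300 (5 s.f.)

0.62300


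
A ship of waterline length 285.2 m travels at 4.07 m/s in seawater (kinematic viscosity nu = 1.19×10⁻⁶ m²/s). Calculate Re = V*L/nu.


Formula: Re = V * L / nu
Step 1 — V * L = 4.07 * 285.2 = 1160.764 m^2/s
Step 2 — Re = 1160.764 / 1.19e-6 = 9.75e+08

9.75e+08


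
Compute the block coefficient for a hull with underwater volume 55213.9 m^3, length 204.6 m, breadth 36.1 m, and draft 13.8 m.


Formula: Cb = V / (L * B * T)
Step 1 — L * B * T = 204.6 * 36.1 * 13.8 = 101927.628 m^3
Step 2 — Cb = 55213.9 / 101927.628 ≈ 0.54170 (5 s.f.)

0.54170


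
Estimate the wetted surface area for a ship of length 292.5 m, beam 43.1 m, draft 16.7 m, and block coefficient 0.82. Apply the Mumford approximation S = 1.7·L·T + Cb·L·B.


Formula: S = 1.7*L*T + V/T with V = Cb*L*B*T, i.e. S = L * (1.7*T + Cb*B)
Step 1 — 1.7*T = 1.7 * 16.7 = 28.39 m
Step 2 — Cb*B = 0.82 * 43.1 = 35.342 m
Step 3 — 1.7*T + Cb*B = 28.39 + 35.342 = 63.732 m
Step 4 — S = 292.5 * 63.732 ≈ 18642 m^2 (5 s.f.)

18642 m^2


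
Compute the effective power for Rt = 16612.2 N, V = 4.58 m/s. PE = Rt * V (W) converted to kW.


Formula: PE = Rt * V / 1000 (kW)
Step 1 — PE (W) = 16612.2 * 4.58 = 76083.876 W
Step 2 — PE (kW) = 76083.876 / 1000 ≈ 76.084 kW (5 s.f.)

76.084 kW


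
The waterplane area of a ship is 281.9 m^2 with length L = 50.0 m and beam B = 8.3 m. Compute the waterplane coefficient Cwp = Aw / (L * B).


Formula: Cwp = Aw / (L * B)
Step 1 — L * B = 50.0 * 8.3 = 415.0 m^2
Step 2 — Cwp = 281.9 / 415.0 ≈ 0.67928 (5 s.f.)

0.67928


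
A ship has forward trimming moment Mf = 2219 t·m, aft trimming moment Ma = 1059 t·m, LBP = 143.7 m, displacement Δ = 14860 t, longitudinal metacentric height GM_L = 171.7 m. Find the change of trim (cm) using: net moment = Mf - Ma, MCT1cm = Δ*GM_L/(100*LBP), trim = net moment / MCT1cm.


Formula: net trimming moment = Mf - Ma; MCT1cm = Δ*GM_L/(100*LBP); trim = net moment / MCT1cm
Step 1 — net trimming moment = 2219 - 1059 = 1160 t·m
Step 2 — MCT1cm = 14860 * 171.7 / (100 * 143.7) = 177.5548 t·m/cm
Step 3 — trim = 1160 / 177.5548 ≈ 6.5332 cm (5 s.f.)

6.5332 cm


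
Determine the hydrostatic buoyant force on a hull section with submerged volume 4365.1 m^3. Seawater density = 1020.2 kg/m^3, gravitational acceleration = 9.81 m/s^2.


Formula: Fb = rho * g * V
Substituting: Fb = 1020.2 * 9.81 * 4365.1
Intermediate: 1020.2 * 9.81 = 10008.162
Result: Fb = 10008.162 * 4365.1 ≈ 43687000 N (5 s.f.)

43687000 N


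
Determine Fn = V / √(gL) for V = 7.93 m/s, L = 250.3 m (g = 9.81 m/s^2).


Formula: Fn = V / sqrt(g * L)
Step 1 — g * L = 9.81 * 250.3 = 2455.443
Step 2 — sqrt(g * L) = sqrt(2455.443) = 49.552427
Step 3 — Fn = 7.93 / 49.552427 ≈ 0.16003 (5 s.f.)

0.16003


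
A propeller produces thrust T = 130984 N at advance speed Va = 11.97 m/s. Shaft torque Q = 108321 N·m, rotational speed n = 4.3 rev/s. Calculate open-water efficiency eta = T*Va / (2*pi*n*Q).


Formula: eta = T * Va / (2 * pi * n * Q)
Step 1 — numerator = T * Va = 130984 * 11.97 = 1567878.48
Step 2 — 2 * pi * n = 2 * pi * 4.3 = 27.017697
Step 3 — denominator = 27.017697 * 108321 = 2926583.96
Step 4 — eta = 1567878.48 / 2926583.96 ≈ 0.53574 (5 s.f.)

0.53574


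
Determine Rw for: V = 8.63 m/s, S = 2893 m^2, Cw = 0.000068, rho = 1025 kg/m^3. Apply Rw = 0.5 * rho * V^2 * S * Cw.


Formula: Rw = 0.5 * rho * V^2 * S * Cw
Step 1 — V^2 = 8.63^2 = 74.4769
Step 2 — 0.5 * rho * V^2 = 0.5 * 1025 * 74.4769 = 38169.41125
Step 3 — Rw = 38169.41125 * 2893 * 0.000068 ≈ 7508.8 N (5 s.f.)

7508.8 N


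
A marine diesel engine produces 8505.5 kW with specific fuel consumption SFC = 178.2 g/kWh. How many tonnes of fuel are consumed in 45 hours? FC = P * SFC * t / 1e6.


Formula: FC (tonnes) = P * SFC * t / 1,000,000
Step 1 — P * SFC * t = 8505.5 * 178.2 * 45 = 68205604.5 g
Step 2 — FC (tonnes) = 68205604.5 / 1,000,000 ≈ 68.206 tonnes (5 s.f.)

68.206 tonnes


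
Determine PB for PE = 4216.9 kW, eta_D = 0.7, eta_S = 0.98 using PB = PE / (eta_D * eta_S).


Formula: PB = PE / (eta_D * eta_S)
Step 1 — combined efficiency = eta_D * eta_S = 0.7 * 0.98 = 0.686
Step 2 — PB = 4216.9 / 0.686 ≈ 6147.1 kW (5 s.f.)

6147.1 kW


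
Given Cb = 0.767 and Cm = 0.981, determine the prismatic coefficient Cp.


Formula: Cp = Cb / Cm
Substituting: Cp = 0.767 / 0.981
Result: Cp ≈ 0.78186 (5 s.f.)

0.78186


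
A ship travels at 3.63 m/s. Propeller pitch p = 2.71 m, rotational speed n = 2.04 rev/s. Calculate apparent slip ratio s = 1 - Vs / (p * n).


Formula: s = 1 - Vs / (p * n)
Step 1 — p * n = 2.71 * 2.04 = 5.5284
Step 2 — Vs / (p*n) = 3.63 / 5.5284 = 0.65661 (6 d.p.)
Step 3 — s = 1 - 0.65661 = 0.34339

0.34339


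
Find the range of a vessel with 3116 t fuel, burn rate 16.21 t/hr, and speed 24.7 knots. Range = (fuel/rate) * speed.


Formula: endurance = fuel / rate; range = endurance * speed
Step 1 — endurance = 3116 / 16.21 = 192.227 hours
Step 2 — range = 192.227 * 24.7 ≈ 4748.0 nautical miles (5 s.f.)

4748.0 NM
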